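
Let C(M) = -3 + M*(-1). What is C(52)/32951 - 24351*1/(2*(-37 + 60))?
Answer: -802392331/1515746 ≈ -529.37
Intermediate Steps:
C(M) = -3 - M
C(52)/32951 - 24351*1/(2*(-37 + 60)) = (-3 - 1*52)/32951 - 24351*1/(2*(-37 + 60)) = (-3 - 52)*(1/32951) - 24351/(23*2) = -55*1/32951 - 24351/46 = -55/32951 - 24351*1/46 = -55/32951 - 24351/46 = -802392331/1515746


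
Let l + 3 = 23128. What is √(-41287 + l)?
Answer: 3*I*√2018 ≈ 134.77*I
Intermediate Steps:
l = 23125 (l = -3 + 23128 = 23125)
√(-41287 + l) = √(-41287 + 23125) = √(-18162) = 3*I*√2018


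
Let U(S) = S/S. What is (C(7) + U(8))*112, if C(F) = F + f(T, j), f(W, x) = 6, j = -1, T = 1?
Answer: 1568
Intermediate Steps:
C(F) = 6 + F (C(F) = F + 6 = 6 + F)
U(S) = 1
(C(7) + U(8))*112 = ((6 + 7) + 1)*112 = (13 + 1)*112 = 14*112 = 1568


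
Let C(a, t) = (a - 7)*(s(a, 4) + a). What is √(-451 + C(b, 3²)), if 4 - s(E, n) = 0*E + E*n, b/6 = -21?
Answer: I*√51257 ≈ 226.4*I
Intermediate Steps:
b = -126 (b = 6*(-21) = -126)
s(E, n) = 4 - E*n (s(E, n) = 4 - (0*E + E*n) = 4 - (0 + E*n) = 4 - E*n)
C(a, t) = (-7 + a)*(4 - 3*a) (C(a, t) = (a - 7)*((4 - 1*a*4) + a) = (-7 + a)*((4 - 4*a) + a) = (-7 + a)*(4 - 3*a))
√(-451 + C(b, 3²)) = √(-451 + (-28 - 3*(-126)² + 25*(-126))) = √(-451 + (-28 - 3*15876 - 3150)) = √(-451 + (-28 - 47628 - 3150)) = √(-451 - 50806) = √(-51257) = I*√51257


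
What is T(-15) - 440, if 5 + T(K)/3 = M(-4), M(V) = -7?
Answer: -476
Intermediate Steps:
T(K) = -36 (T(K) = -15 + 3*(-7) = -15 - 21 = -36)
T(-15) - 440 = -36 - 440 = -476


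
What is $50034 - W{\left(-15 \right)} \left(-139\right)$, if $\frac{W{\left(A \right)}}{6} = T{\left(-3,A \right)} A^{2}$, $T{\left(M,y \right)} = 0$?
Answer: $50034$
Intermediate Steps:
$W{\left(A \right)} = 0$ ($W{\left(A \right)} = 6 \cdot 0 A^{2} = 6 \cdot 0 = 0$)
$50034 - W{\left(-15 \right)} \left(-139\right) = 50034 - 0 \left(-139\right) = 50034 - 0 = 50034 + 0 = 50034$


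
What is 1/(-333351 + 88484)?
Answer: -1/244867 ≈ -4.0838e-6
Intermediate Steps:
1/(-333351 + 88484) = 1/(-244867) = -1/244867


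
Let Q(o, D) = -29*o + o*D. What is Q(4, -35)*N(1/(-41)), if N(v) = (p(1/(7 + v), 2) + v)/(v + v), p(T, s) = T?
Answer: 89280/143 ≈ 624.34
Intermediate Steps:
Q(o, D) = -29*o + D*o
N(v) = (v + 1/(7 + v))/(2*v) (N(v) = (1/(7 + v) + v)/(v + v) = (v + 1/(7 + v))/((2*v)) = (v + 1/(7 + v))*(1/(2*v)) = (v + 1/(7 + v))/(2*v))
Q(4, -35)*N(1/(-41)) = (4*(-29 - 35))*((1 + (7 + 1/(-41))/(-41))/(2*(1/(-41))*(7 + 1/(-41)))) = (4*(-64))*((1 - (7 - 1/41)/41)/(2*(-1/41)*(7 - 1/41))) = -128*(-41)*(1 - 1/41*286/41)/286/41 = -128*(-41)*41*(1 - 286/1681)/286 = -128*(-41)*41*1395/(286*1681) = -256*(-1395/572) = 89280/143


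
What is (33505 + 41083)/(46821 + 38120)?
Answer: 2572/2929 ≈ 0.87812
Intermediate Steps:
(33505 + 41083)/(46821 + 38120) = 74588/84941 = 74588*(1/84941) = 2572/2929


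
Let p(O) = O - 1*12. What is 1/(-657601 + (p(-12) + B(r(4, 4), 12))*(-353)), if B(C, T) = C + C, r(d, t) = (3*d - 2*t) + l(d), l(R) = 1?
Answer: -1/652659 ≈ -1.5322e-6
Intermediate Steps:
r(d, t) = 1 - 2*t + 3*d (r(d, t) = (3*d - 2*t) + 1 = (-2*t + 3*d) + 1 = 1 - 2*t + 3*d)
B(C, T) = 2*C
p(O) = -12 + O (p(O) = O - 12 = -12 + O)
1/(-657601 + (p(-12) + B(r(4, 4), 12))*(-353)) = 1/(-657601 + ((-12 - 12) + 2*(1 - 2*4 + 3*4))*(-353)) = 1/(-657601 + (-24 + 2*(1 - 8 + 12))*(-353)) = 1/(-657601 + (-24 + 2*5)*(-353)) = 1/(-657601 + (-24 + 10)*(-353)) = 1/(-657601 - 14*(-353)) = 1/(-657601 + 4942) = 1/(-652659) = -1/652659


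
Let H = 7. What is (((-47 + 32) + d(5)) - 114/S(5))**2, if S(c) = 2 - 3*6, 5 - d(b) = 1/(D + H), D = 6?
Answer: 94249/10816 ≈ 8.7139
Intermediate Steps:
d(b) = 64/13 (d(b) = 5 - 1/(6 + 7) = 5 - 1/13 = 64/13)
S(c) = -16 (S(c) = 2 - 18 = -16)
(((-47 + 32) + d(5)) - 114/S(5))**2 = (((-47 + 32) + 64/13) - 114/(-16))**2 = ((-15 + 64/13) - 114*(-1/16))**2 = (-131/13 + 57/8)**2 = (-307/104)**2 = 94249/10816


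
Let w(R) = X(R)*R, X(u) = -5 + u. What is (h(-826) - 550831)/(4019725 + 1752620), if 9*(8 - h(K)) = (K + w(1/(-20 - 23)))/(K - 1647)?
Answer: -22668126754897/237550427847585 ≈ -0.095425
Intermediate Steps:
w(R) = R*(-5 + R) (w(R) = (-5 + R)*R = R*(-5 + R))
h(K) = 8 - (216/1849 + K)/(9*(-1647 + K)) (h(K) = 8 - (K + (-5 + 1/(-20 - 23))/(-20 - 23))/(9*(K - 1647)) = 8 - (K + (-5 + 1/(-43))/(-43))/(9*(-1647 + K)) = 8 - (K - (-5 - 1/43)/43)/(9*(-1647 + K)) = 8 - (K - 1/43*(-216/43))/(9*(-1647 + K)) = 8 - (K + 216/1849)/(9*(-1647 + K)) = 8 - (216/1849 + K)/(9*(-1647 + K)))
(h(-826) - 550831)/(4019725 + 1752620) = ((-219262032 + 131279*(-826))/(16641*(-1647 - 826)) - 550831)/(4019725 + 1752620) = ((1/16641)*(-219262032 - 108436454)/(-2473) - 550831)/5772345 = ((1/16641)*(-1/2473)*(-327698486) - 550831)*(1/5772345) = (327698486/41153193 - 550831)*(1/5772345) = -22668126754897/41153193*1/5772345 = -22668126754897/237550427847585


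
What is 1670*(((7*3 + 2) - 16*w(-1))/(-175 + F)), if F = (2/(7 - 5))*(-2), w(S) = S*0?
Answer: -38410/177 ≈ -217.01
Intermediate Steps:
w(S) = 0
F = -2 (F = (2/2)*(-2) = ((½)*2)*(-2) = 1*(-2) = -2)
1670*(((7*3 + 2) - 16*w(-1))/(-175 + F)) = 1670*(((7*3 + 2) - 16*0)/(-175 - 2)) = 1670*(((21 + 2) + 0)/(-177)) = 1670*((23 + 0)*(-1/177)) = 1670*(23*(-1/177)) = 1670*(-23/177) = -38410/177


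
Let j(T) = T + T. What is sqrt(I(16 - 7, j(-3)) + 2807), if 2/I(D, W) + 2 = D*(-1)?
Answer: 5*sqrt(13585)/11 ≈ 52.979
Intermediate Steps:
j(T) = 2*T
I(D, W) = 2/(-2 - D) (I(D, W) = 2/(-2 + D*(-1)) = 2/(-2 - D))
sqrt(I(16 - 7, j(-3)) + 2807) = sqrt(-2/(2 + (16 - 7)) + 2807) = sqrt(-2/(2 + 9) + 2807) = sqrt(-2/11 + 2807) = sqrt(30875/11) = 5*sqrt(13585)/11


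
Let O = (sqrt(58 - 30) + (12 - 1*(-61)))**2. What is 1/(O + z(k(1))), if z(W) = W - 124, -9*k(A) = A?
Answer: 7569/38744438 - 5913*sqrt(7)/542422132 ≈ 0.00016652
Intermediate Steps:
k(A) = -A/9
z(W) = -124 + W
O = (73 + 2*sqrt(7))**2 (O = (sqrt(28) + (12 + 61))**2 = (2*sqrt(7) + 73)**2 = (73 + 2*sqrt(7))**2 ≈ 6129.6)
1/(O + z(k(1))) = 1/((5357 + 292*sqrt(7)) + (-124 - 1/9*1)) = 1/((5357 + 292*sqrt(7)) + (-124 - 1/9)) = 1/((5357 + 292*sqrt(7)) - 1117/9) = 1/(47096/9 + 292*sqrt(7))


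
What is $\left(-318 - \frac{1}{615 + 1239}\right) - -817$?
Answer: $\frac{925145}{1854} \approx 499.0$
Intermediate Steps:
$\left(-318 - \frac{1}{615 + 1239}\right) - -817 = \left(-318 - \frac{1}{1854}\right) + 817 = - \frac{589573}{1854} + 817 = \frac{925145}{1854}$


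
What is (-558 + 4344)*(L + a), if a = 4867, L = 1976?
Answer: 25907598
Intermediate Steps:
(-558 + 4344)*(L + a) = (-558 + 4344)*(1976 + 4867) = 3786*6843 = 25907598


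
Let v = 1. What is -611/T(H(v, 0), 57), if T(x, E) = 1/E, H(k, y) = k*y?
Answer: -34827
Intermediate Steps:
-611/T(H(v, 0), 57) = -611/(1/57) = -611/1/57 = -611*57 = -34827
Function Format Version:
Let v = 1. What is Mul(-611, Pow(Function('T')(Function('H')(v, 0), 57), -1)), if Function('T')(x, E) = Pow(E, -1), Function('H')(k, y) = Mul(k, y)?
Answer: -34827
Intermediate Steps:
Mul(-611, Pow(Function('T')(Function('H')(v, 0), 57), -1)) = Mul(-611, Pow(Pow(57, -1), -1)) = Mul(-611, Pow(Rational(1, 57), -1)) = Mul(-611, 57) = -34827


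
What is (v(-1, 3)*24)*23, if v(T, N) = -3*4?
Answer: -6624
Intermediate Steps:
v(T, N) = -12
(v(-1, 3)*24)*23 = -12*24*23 = -288*23 = -6624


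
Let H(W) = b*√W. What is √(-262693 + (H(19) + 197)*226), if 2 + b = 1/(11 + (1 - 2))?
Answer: √(-5454275 - 10735*√19)/5 ≈ 469.09*I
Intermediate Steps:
b = -19/10 (b = -2 + 1/(11 + (1 - 2)) = -2 + 1/(11 - 1) = -2 + 1/10 = -2 + ⅒ = -19/10 ≈ -1.9000)
H(W) = -19*√W/10
√(-262693 + (H(19) + 197)*226) = √(-262693 + (-19*√19/10 + 197)*226) = √(-262693 + (197 - 19*√19/10)*226) = √(-262693 + (44522 - 2147*√19/5)) = √(-218171 - 2147*√19/5)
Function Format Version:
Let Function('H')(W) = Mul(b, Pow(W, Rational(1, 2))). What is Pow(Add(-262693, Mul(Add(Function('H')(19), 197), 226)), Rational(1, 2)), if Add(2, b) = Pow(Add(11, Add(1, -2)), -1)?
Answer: Mul(Rational(1, 5), Pow(Add(-5454275, Mul(-10735, Pow(19, Rational(1, 2)))), Rational(1, 2))) ≈ Mul(469.09, I)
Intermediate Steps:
b = Rational(-19, 10) (b = Add(-2, Pow(Add(11, Add(1, -2)), -1)) = Add(-2, Pow(Add(11, -1), -1)) = Add(-2, Pow(10, -1)) = Add(-2, Rational(1, 10)) = Rational(-19, 10) ≈ -1.9000)
Function('H')(W) = Mul(Rational(-19, 10), Pow(W, Rational(1, 2)))
Pow(Add(-262693, Mul(Add(Function('H')(19), 197), 226)), Rational(1, 2)) = Pow(Add(-262693, Mul(Add(Mul(Rational(-19, 10), Pow(19, Rational(1, 2))), 197), 226)), Rational(1, 2)) = Pow(Add(-262693, Mul(Add(197, Mul(Rational(-19, 10), Pow(19, Rational(1, 2)))), 226)), Rational(1, 2)) = Pow(Add(-262693, Add(44522, Mul(Rational(-2147, 5), Pow(19, Rational(1, 2))))), Rational(1, 2)) = Pow(Add(-218171, Mul(Rational(-2147, 5), Pow(19, Rational(1, 2)))), Rational(1, 2))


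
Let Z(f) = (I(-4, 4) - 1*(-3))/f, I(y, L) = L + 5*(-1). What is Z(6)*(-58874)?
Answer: -58874/3 ≈ -19625.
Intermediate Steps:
I(y, L) = -5 + L (I(y, L) = L - 5 = -5 + L)
Z(f) = 2/f (Z(f) = ((-5 + 4) - 1*(-3))/f = (-1 + 3)/f = 2/f)
Z(6)*(-58874) = (2/6)*(-58874) = (2*(⅙))*(-58874) = (⅓)*(-58874) = -58874/3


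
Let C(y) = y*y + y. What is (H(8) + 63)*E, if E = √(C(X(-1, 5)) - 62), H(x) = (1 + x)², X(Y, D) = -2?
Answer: 288*I*√15 ≈ 1115.4*I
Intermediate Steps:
C(y) = y + y² (C(y) = y² + y = y + y²)
E = 2*I*√15 (E = √(-2*(1 - 2) - 62) = √(-2*(-1) - 62) = √(2 - 62) = √(-60) = 2*I*√15 ≈ 7.746*I)
(H(8) + 63)*E = ((1 + 8)² + 63)*(2*I*√15) = (9² + 63)*(2*I*√15) = (81 + 63)*(2*I*√15) = 144*(2*I*√15) = 288*I*√15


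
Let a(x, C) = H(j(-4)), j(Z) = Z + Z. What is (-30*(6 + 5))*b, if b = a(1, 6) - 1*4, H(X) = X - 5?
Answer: 5610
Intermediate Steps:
j(Z) = 2*Z
H(X) = -5 + X
a(x, C) = -13 (a(x, C) = -5 + 2*(-4) = -5 - 8 = -13)
b = -17 (b = -13 - 1*4 = -13 - 4 = -17)
(-30*(6 + 5))*b = -30*(6 + 5)*(-17) = -30*11*(-17) = -15*22*(-17) = -330*(-17) = 5610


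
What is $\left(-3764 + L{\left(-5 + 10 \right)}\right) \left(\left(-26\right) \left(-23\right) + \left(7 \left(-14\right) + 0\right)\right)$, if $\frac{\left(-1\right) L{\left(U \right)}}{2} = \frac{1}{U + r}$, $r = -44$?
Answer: $- \frac{73397000}{39} \approx -1.882 \cdot 10^{6}$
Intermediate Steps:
$L{\left(U \right)} = - \frac{2}{-44 + U}$ ($L{\left(U \right)} = - \frac{2}{U - 44} = - \frac{2}{-44 + U}$)
$\left(-3764 + L{\left(-5 + 10 \right)}\right) \left(\left(-26\right) \left(-23\right) + \left(7 \left(-14\right) + 0\right)\right) = \left(-3764 - \frac{2}{-44 + \left(-5 + 10\right)}\right) \left(\left(-26\right) \left(-23\right) + \left(7 \left(-14\right) + 0\right)\right) = \left(-3764 - \frac{2}{-44 + 5}\right) \left(598 + \left(-98 + 0\right)\right) = \left(-3764 - \frac{2}{-39}\right) \left(598 - 98\right) = \left(-3764 - - \frac{2}{39}\right) 500 = \left(-3764 + \frac{2}{39}\right) 500 = \left(- \frac{146794}{39}\right) 500 = - \frac{73397000}{39}$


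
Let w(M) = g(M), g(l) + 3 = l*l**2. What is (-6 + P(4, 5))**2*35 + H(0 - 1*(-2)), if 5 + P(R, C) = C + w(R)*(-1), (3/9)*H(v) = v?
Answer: 157121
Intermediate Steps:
H(v) = 3*v
g(l) = -3 + l**3 (g(l) = -3 + l*l**2 = -3 + l**3)
w(M) = -3 + M**3
P(R, C) = -2 + C - R**3 (P(R, C) = -5 + (C + (-3 + R**3)*(-1)) = -5 + (C + (3 - R**3)) = -5 + (3 + C - R**3) = -2 + C - R**3)
(-6 + P(4, 5))**2*35 + H(0 - 1*(-2)) = (-6 + (-2 + 5 - 1*4**3))**2*35 + 3*(0 - 1*(-2)) = (-6 + (-2 + 5 - 1*64))**2*35 + 3*(0 + 2) = (-6 + (-2 + 5 - 64))**2*35 + 3*2 = (-6 - 61)**2*35 + 6 = (-67)**2*35 + 6 = 4489*35 + 6 = 157115 + 6 = 157121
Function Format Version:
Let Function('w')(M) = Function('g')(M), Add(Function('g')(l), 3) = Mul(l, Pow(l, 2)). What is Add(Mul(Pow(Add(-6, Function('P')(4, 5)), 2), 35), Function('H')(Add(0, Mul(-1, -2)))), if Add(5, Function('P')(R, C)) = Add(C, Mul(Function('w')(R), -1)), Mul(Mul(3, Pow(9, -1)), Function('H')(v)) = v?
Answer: 157121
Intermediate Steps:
Function('H')(v) = Mul(3, v)
Function('g')(l) = Add(-3, Pow(l, 3)) (Function('g')(l) = Add(-3, Mul(l, Pow(l, 2))) = Add(-3, Pow(l, 3)))
Function('w')(M) = Add(-3, Pow(M, 3))
Function('P')(R, C) = Add(-2, C, Mul(-1, Pow(R, 3))) (Function('P')(R, C) = Add(-5, Add(C, Mul(Add(-3, Pow(R, 3)), -1))) = Add(-5, Add(C, Add(3, Mul(-1, Pow(R, 3))))) = Add(-5, Add(3, C, Mul(-1, Pow(R, 3)))) = Add(-2, C, Mul(-1, Pow(R, 3))))
Add(Mul(Pow(Add(-6, Function('P')(4, 5)), 2), 35), Function('H')(Add(0, Mul(-1, -2)))) = Add(Mul(Pow(Add(-6, Add(-2, 5, Mul(-1, Pow(4, 3)))), 2), 35), Mul(3, Add(0, Mul(-1, -2)))) = Add(Mul(Pow(Add(-6, Add(-2, 5, Mul(-1, 64))), 2), 35), Mul(3, Add(0, 2))) = Add(Mul(Pow(Add(-6, Add(-2, 5, -64)), 2), 35), Mul(3, 2)) = Add(Mul(Pow(Add(-6, -61), 2), 35), 6) = Add(Mul(Pow(-67, 2), 35), 6) = Add(Mul(4489, 35), 6) = Add(157115, 6) = 157121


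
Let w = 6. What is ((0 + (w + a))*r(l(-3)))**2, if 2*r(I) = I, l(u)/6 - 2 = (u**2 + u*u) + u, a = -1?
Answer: 65025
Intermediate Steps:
l(u) = 12 + 6*u + 12*u**2 (l(u) = 12 + 6*((u**2 + u*u) + u) = 12 + 6*((u**2 + u**2) + u) = 12 + 6*(2*u**2 + u) = 12 + 6*(u + 2*u**2) = 12 + (6*u + 12*u**2) = 12 + 6*u + 12*u**2)
r(I) = I/2
((0 + (w + a))*r(l(-3)))**2 = ((0 + (6 - 1))*((12 + 6*(-3) + 12*(-3)**2)/2))**2 = ((0 + 5)*((12 - 18 + 12*9)/2))**2 = (5*((12 - 18 + 108)/2))**2 = (5*((1/2)*102))**2 = (5*51)**2 = 255**2 = 65025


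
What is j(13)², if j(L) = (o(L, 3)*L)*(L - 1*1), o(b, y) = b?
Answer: 4112784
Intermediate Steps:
j(L) = L²*(-1 + L) (j(L) = (L*L)*(L - 1*1) = L²*(L - 1) = L²*(-1 + L))
j(13)² = (13²*(-1 + 13))² = (169*12)² = 2028² = 4112784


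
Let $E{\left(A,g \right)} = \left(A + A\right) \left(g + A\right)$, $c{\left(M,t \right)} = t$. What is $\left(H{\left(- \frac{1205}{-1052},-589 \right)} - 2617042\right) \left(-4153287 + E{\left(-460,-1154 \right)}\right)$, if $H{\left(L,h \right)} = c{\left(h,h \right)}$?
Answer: $6984904883817$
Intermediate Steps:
$H{\left(L,h \right)} = h$
$E{\left(A,g \right)} = 2 A \left(A + g\right)$
$\left(H{\left(- \frac{1205}{-1052},-589 \right)} - 2617042\right) \left(-4153287 + E{\left(-460,-1154 \right)}\right) = \left(-589 - 2617042\right) \left(-4153287 + 2 \left(-460\right) \left(-460 - 1154\right)\right) = - 2617631 \left(-4153287 + 2 \left(-460\right) \left(-1614\right)\right) = - 2617631 \left(-4153287 + 1484880\right) = \left(-2617631\right) \left(-2668407\right) = 6984904883817$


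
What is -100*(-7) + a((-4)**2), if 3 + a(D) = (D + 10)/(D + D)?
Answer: 11165/16 ≈ 697.81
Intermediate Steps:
a(D) = -3 + (10 + D)/(2*D) (a(D) = -3 + (D + 10)/(D + D) = -3 + (10 + D)/((2*D)) = -3 + (10 + D)*(1/(2*D)) = -3 + (10 + D)/(2*D))
-100*(-7) + a((-4)**2) = -100*(-7) + (-5/2 + 5/((-4)**2)) = 700 + (-5/2 + 5/16) = 700 - 35/16 = 11165/16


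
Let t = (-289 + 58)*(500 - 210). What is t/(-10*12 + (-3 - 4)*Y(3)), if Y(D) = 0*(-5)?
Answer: 2233/4 ≈ 558.25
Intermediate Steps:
Y(D) = 0
t = -66990 (t = -231*290 = -66990)
t/(-10*12 + (-3 - 4)*Y(3)) = -66990/(-10*12 + (-3 - 4)*0) = -66990/(-120 - 7*0) = -66990/(-120 + 0) = -66990/(-120) = -66990*(-1/120) = 2233/4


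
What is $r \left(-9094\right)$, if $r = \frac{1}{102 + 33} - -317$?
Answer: $- \frac{389186824}{135} \approx -2.8829 \cdot 10^{6}$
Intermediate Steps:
$r = \frac{42796}{135}$ ($r = \frac{1}{135} + 317 = \frac{42796}{135} \approx 317.01$)
$r \left(-9094\right) = \frac{42796}{135} \left(-9094\right) = - \frac{389186824}{135}$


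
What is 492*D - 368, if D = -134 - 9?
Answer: -70724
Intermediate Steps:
D = -143
492*D - 368 = 492*(-143) - 368 = -70356 - 368 = -70724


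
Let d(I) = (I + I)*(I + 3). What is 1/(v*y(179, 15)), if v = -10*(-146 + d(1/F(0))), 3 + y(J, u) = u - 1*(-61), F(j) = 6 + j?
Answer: 9/952285 ≈ 9.4509e-6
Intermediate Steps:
y(J, u) = 58 + u (y(J, u) = -3 + (u - 1*(-61)) = -3 + (u + 61) = -3 + (61 + u) = 58 + u)
d(I) = 2*I*(3 + I) (d(I) = (2*I)*(3 + I) = 2*I*(3 + I))
v = 13045/9 (v = -10*(-146 + 2*(3 + 1/(6 + 0))/(6 + 0)) = -10*(-146 + 2*(3 + 1/6)/6) = -10*(-146 + 2*(⅙)*(3 + ⅙)) = -10*(-146 + 2*(⅙)*(19/6)) = -10*(-146 + 19/18) = -10*(-2609/18) = 13045/9 ≈ 1449.4)
1/(v*y(179, 15)) = 1/((13045/9)*(58 + 15)) = (9/13045)/73 = (9/13045)*(1/73) = 9/952285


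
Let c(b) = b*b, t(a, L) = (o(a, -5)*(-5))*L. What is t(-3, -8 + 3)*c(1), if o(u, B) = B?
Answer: -125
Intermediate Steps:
t(a, L) = 25*L (t(a, L) = (-5*(-5))*L = 25*L)
c(b) = b**2
t(-3, -8 + 3)*c(1) = (25*(-8 + 3))*1**2 = (25*(-5))*1 = -125*1 = -125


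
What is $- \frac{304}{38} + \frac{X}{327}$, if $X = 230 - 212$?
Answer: $- \frac{866}{109} \approx -7.945$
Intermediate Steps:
$X = 18$
$- \frac{304}{38} + \frac{X}{327} = - \frac{304}{38} + \frac{18}{327} = \left(-304\right) \frac{1}{38} + 18 \cdot \frac{1}{327} = -8 + \frac{6}{109} = - \frac{866}{109}$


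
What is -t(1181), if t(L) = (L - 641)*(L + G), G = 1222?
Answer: -1297620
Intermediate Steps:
t(L) = (-641 + L)*(1222 + L) (t(L) = (L - 641)*(L + 1222) = (-641 + L)*(1222 + L))
-t(1181) = -(-783302 + 1181² + 581*1181) = -(-783302 + 1394761 + 686161) = -1*1297620 = -1297620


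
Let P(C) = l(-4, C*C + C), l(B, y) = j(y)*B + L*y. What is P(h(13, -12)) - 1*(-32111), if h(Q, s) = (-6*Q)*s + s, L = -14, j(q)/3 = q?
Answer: -22190089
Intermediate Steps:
j(q) = 3*q
h(Q, s) = s - 6*Q*s (h(Q, s) = -6*Q*s + s = s - 6*Q*s)
l(B, y) = -14*y + 3*B*y (l(B, y) = (3*y)*B - 14*y = 3*B*y - 14*y = -14*y + 3*B*y)
P(C) = -26*C - 26*C**2 (P(C) = (C*C + C)*(-14 + 3*(-4)) = (C**2 + C)*(-14 - 12) = (C + C**2)*(-26) = -26*C - 26*C**2)
P(h(13, -12)) - 1*(-32111) = -26*(-12*(1 - 6*13))*(1 - 12*(1 - 6*13)) - 1*(-32111) = -26*(-12*(1 - 78))*(1 - 12*(1 - 78)) + 32111 = -26*(-12*(-77))*(1 - 12*(-77)) + 32111 = -26*924*(1 + 924) + 32111 = -26*924*925 + 32111 = -22222200 + 32111 = -22190089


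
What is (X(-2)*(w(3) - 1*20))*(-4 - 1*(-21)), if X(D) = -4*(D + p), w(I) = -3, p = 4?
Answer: 3128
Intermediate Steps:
X(D) = -16 - 4*D (X(D) = -4*(D + 4) = -4*(4 + D) = -16 - 4*D)
(X(-2)*(w(3) - 1*20))*(-4 - 1*(-21)) = ((-16 - 4*(-2))*(-3 - 1*20))*(-4 - 1*(-21)) = ((-16 + 8)*(-3 - 20))*(-4 + 21) = -8*(-23)*17 = 184*17 = 3128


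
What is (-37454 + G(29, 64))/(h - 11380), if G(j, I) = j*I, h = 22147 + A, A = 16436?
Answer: -35598/27203 ≈ -1.3086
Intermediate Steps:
h = 38583 (h = 22147 + 16436 = 38583)
G(j, I) = I*j
(-37454 + G(29, 64))/(h - 11380) = (-37454 + 64*29)/(38583 - 11380) = (-37454 + 1856)/27203 = -35598*1/27203 = -35598/27203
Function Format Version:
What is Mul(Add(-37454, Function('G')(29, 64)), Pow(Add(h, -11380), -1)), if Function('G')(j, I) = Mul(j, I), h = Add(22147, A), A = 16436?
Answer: Rational(-35598, 27203) ≈ -1.3086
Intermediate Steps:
h = 38583 (h = Add(22147, 16436) = 38583)
Function('G')(j, I) = Mul(I, j)
Mul(Add(-37454, Function('G')(29, 64)), Pow(Add(h, -11380), -1)) = Mul(Add(-37454, Mul(64, 29)), Pow(Add(38583, -11380), -1)) = Mul(Add(-37454, 1856), Pow(27203, -1)) = Mul(-35598, Rational(1, 27203)) = Rational(-35598, 27203)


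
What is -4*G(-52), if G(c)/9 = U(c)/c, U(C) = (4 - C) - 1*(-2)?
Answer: 522/13 ≈ 40.154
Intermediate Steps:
U(C) = 6 - C (U(C) = (4 - C) + 2 = 6 - C)
G(c) = 9*(6 - c)/c (G(c) = 9*((6 - c)/c) = 9*(6 - c)/c)
-4*G(-52) = -4*(-9 + 54/(-52)) = -4*(-9 + 54*(-1/52)) = -4*(-9 - 27/26) = -4*(-261/26) = 522/13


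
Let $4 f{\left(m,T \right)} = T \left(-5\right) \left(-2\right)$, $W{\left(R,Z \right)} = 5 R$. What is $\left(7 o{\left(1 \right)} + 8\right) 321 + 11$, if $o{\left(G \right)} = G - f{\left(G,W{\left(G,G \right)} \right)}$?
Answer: $- \frac{46523}{2} \approx -23262.0$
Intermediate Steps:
$f{\left(m,T \right)} = \frac{5 T}{2}$ ($f{\left(m,T \right)} = \frac{T \left(-5\right) \left(-2\right)}{4} = \frac{- 5 T \left(-2\right)}{4} = \frac{10 T}{4} = \frac{5 T}{2}$)
$o{\left(G \right)} = - \frac{23 G}{2}$ ($o{\left(G \right)} = G - \frac{5 \cdot 5 G}{2} = G - \frac{25 G}{2} = - \frac{23 G}{2}$)
$\left(7 o{\left(1 \right)} + 8\right) 321 + 11 = \left(7 \left(\left(- \frac{23}{2}\right) 1\right) + 8\right) 321 + 11 = \left(7 \left(- \frac{23}{2}\right) + 8\right) 321 + 11 = \left(- \frac{161}{2} + 8\right) 321 + 11 = \left(- \frac{145}{2}\right) 321 + 11 = - \frac{46545}{2} + 11 = - \frac{46523}{2}$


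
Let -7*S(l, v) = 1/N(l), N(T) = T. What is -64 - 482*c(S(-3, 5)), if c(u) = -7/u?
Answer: 70790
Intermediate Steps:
S(l, v) = -1/(7*l)
-64 - 482*c(S(-3, 5)) = -64 - (-3374)/((-1/7/(-3))) = -64 - (-3374)/((-1/7*(-1/3))) = -64 - (-3374)/1/21 = -64 - (-3374)*21 = -64 - 482*(-147) = -64 + 70854 = 70790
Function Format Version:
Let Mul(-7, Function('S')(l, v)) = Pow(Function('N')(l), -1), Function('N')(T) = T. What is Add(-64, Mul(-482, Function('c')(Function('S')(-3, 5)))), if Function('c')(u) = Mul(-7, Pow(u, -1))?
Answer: 70790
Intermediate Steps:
Function('S')(l, v) = Mul(Rational(-1, 7), Pow(l, -1))
Add(-64, Mul(-482, Function('c')(Function('S')(-3, 5)))) = Add(-64, Mul(-482, Mul(-7, Pow(Mul(Rational(-1, 7), Pow(-3, -1)), -1)))) = Add(-64, Mul(-482, Mul(-7, Pow(Mul(Rational(-1, 7), Rational(-1, 3)), -1)))) = Add(-64, Mul(-482, Mul(-7, Pow(Rational(1, 21), -1)))) = Add(-64, Mul(-482, Mul(-7, 21))) = Add(-64, Mul(-482, -147)) = Add(-64, 70854) = 70790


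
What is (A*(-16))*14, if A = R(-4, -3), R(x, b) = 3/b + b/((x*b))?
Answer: 280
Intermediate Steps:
R(x, b) = 1/x + 3/b (R(x, b) = 3/b + b/((b*x)) = 3/b + b*(1/(b*x)) = 3/b + 1/x = 1/x + 3/b)
A = -5/4 (A = 1/(-4) + 3/(-3) = -¼ + 3*(-⅓) = -¼ - 1 = -5/4 ≈ -1.2500)
(A*(-16))*14 = -5/4*(-16)*14 = 20*14 = 280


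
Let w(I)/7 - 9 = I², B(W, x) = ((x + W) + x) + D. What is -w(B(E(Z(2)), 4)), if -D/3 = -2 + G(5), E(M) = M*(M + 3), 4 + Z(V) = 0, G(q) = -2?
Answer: -4095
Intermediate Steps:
Z(V) = -4 (Z(V) = -4 + 0 = -4)
E(M) = M*(3 + M)
D = 12 (D = -3*(-2 - 2) = -3*(-4) = 12)
B(W, x) = 12 + W + 2*x (B(W, x) = ((x + W) + x) + 12 = ((W + x) + x) + 12 = (W + 2*x) + 12 = 12 + W + 2*x)
w(I) = 63 + 7*I²
-w(B(E(Z(2)), 4)) = -(63 + 7*(12 - 4*(3 - 4) + 2*4)²) = -(63 + 7*(12 - 4*(-1) + 8)²) = -(63 + 7*(12 + 4 + 8)²) = -(63 + 7*24²) = -(63 + 7*576) = -(63 + 4032) = -1*4095 = -4095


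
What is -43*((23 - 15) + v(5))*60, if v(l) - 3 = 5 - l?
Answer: -28380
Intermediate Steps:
v(l) = 8 - l (v(l) = 3 + (5 - l) = 8 - l)
-43*((23 - 15) + v(5))*60 = -43*((23 - 15) + (8 - 1*5))*60 = -43*(8 + (8 - 5))*60 = -43*(8 + 3)*60 = -43*11*60 = -473*60 = -28380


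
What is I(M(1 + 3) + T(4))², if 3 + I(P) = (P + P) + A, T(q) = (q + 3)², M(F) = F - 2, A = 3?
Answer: 10404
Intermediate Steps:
M(F) = -2 + F
T(q) = (3 + q)²
I(P) = 2*P (I(P) = -3 + ((P + P) + 3) = -3 + (2*P + 3) = -3 + (3 + 2*P) = 2*P)
I(M(1 + 3) + T(4))² = (2*((-2 + (1 + 3)) + (3 + 4)²))² = (2*((-2 + 4) + 7²))² = (2*(2 + 49))² = (2*51)² = 102² = 10404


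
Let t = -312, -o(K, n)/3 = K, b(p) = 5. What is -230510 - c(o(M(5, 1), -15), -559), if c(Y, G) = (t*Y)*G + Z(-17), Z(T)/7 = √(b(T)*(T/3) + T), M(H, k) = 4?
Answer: 1862386 - 14*I*√102/3 ≈ 1.8624e+6 - 47.131*I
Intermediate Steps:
o(K, n) = -3*K
Z(T) = 14*√6*√T/3 (Z(T) = 7*√(5*(T/3) + T) = 7*√(5*T/3 + T) = 7*√(8*T/3) = 7*(2*√6*√T/3) = 14*√6*√T/3)
c(Y, G) = -312*G*Y + 14*I*√102/3 (c(Y, G) = (-312*Y)*G + 14*√6*√(-17)/3 = -312*G*Y + 14*√6*(I*√17)/3 = -312*G*Y + 14*I*√102/3)
-230510 - c(o(M(5, 1), -15), -559) = -230510 - (-312*(-559)*(-3*4) + 14*I*√102/3) = -230510 - (-312*(-559)*(-12) + 14*I*√102/3) = -230510 - (-2092896 + 14*I*√102/3) = -230510 + (2092896 - 14*I*√102/3) = 1862386 - 14*I*√102/3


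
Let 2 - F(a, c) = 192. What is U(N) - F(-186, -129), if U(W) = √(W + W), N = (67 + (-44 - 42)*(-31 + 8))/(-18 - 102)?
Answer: 190 + I*√1227/6 ≈ 190.0 + 5.8381*I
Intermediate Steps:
F(a, c) = -190 (F(a, c) = 2 - 1*192 = 2 - 192 = -190)
N = -409/24 (N = (67 - 86*(-23))/(-120) = (67 + 1978)*(-1/120) = 2045*(-1/120) = -409/24 ≈ -17.042)
U(W) = √2*√W (U(W) = √(2*W) = √2*√W)
U(N) - F(-186, -129) = √2*√(-409/24) - 1*(-190) = √2*(I*√2454/12) + 190 = I*√1227/6 + 190 = 190 + I*√1227/6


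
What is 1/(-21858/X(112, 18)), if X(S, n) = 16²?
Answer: -128/10929 ≈ -0.011712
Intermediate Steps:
X(S, n) = 256
1/(-21858/X(112, 18)) = 1/(-21858/256) = 1/(-21858*1/256) = 1/(-10929/128) = -128/10929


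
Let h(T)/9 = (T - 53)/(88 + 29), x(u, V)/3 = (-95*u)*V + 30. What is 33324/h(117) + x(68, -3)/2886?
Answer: 52249023/7696 ≈ 6789.1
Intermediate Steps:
x(u, V) = 90 - 285*V*u (x(u, V) = 3*((-95*u)*V + 30) = 3*(-95*V*u + 30) = 3*(30 - 95*V*u) = 90 - 285*V*u)
h(T) = -53/13 + T/13 (h(T) = 9*((T - 53)/(88 + 29)) = 9*((-53 + T)/117) = 9*((-53 + T)*(1/117)) = 9*(-53/117 + T/117) = -53/13 + T/13)
33324/h(117) + x(68, -3)/2886 = 33324/(-53/13 + (1/13)*117) + (90 - 285*(-3)*68)/2886 = 33324/(-53/13 + 9) + (90 + 58140)*(1/2886) = 33324/(64/13) + 58230*(1/2886) = 33324*(13/64) + 9705/481 = 108303/16 + 9705/481 = 52249023/7696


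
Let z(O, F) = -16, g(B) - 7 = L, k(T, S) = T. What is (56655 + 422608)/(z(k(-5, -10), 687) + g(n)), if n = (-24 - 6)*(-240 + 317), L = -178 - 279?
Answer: -479263/466 ≈ -1028.5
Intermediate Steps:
L = -457
n = -2310 (n = -30*77 = -2310)
g(B) = -450 (g(B) = 7 - 457 = -450)
(56655 + 422608)/(z(k(-5, -10), 687) + g(n)) = (56655 + 422608)/(-16 - 450) = 479263/(-466) = 479263*(-1/466) = -479263/466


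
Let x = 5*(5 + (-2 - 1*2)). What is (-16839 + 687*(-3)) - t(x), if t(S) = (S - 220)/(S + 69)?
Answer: -1398385/74 ≈ -18897.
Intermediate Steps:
x = 5 (x = 5*(5 + (-2 - 2)) = 5*(5 - 4) = 5*1 = 5)
t(S) = (-220 + S)/(69 + S)
(-16839 + 687*(-3)) - t(x) = (-16839 + 687*(-3)) - (-220 + 5)/(69 + 5) = (-16839 - 2061) - (-215)/74 = -18900 - (-215)/74 = -18900 - 1*(-215/74) = -18900 + 215/74 = -1398385/74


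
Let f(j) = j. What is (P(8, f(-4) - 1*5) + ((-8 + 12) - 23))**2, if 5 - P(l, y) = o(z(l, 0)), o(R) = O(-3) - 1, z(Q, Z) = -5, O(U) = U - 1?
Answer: 81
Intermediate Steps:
O(U) = -1 + U
o(R) = -5 (o(R) = (-1 - 3) - 1 = -4 - 1 = -5)
P(l, y) = 10 (P(l, y) = 5 - 1*(-5) = 5 + 5 = 10)
(P(8, f(-4) - 1*5) + ((-8 + 12) - 23))**2 = (10 + ((-8 + 12) - 23))**2 = (10 + (4 - 23))**2 = (10 - 19)**2 = (-9)**2 = 81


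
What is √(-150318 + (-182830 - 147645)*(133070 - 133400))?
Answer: 8*√1701663 ≈ 10436.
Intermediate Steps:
√(-150318 + (-182830 - 147645)*(133070 - 133400)) = √(-150318 - 330475*(-330)) = √(-150318 + 109056750) = √108906432 = 8*√1701663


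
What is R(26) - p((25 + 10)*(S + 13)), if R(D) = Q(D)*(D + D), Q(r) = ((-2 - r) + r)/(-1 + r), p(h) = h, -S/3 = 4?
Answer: -979/25 ≈ -39.160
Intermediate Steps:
S = -12 (S = -3*4 = -12)
Q(r) = -2/(-1 + r)
R(D) = -4*D/(-1 + D) (R(D) = (-2/(-1 + D))*(D + D) = (-2/(-1 + D))*(2*D) = -4*D/(-1 + D))
R(26) - p((25 + 10)*(S + 13)) = -4*26/(-1 + 26) - (25 + 10)*(-12 + 13) = -4*26/25 - 35 = -4*26*1/25 - 1*35 = -104/25 - 35 = -979/25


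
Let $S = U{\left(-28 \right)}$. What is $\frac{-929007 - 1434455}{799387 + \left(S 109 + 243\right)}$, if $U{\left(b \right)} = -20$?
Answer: $- \frac{1181731}{398725} \approx -2.9638$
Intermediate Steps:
$S = -20$
$\frac{-929007 - 1434455}{799387 + \left(S 109 + 243\right)} = \frac{-929007 - 1434455}{799387 + \left(\left(-20\right) 109 + 243\right)} = - \frac{2363462}{799387 + \left(-2180 + 243\right)} = - \frac{2363462}{799387 - 1937} = - \frac{2363462}{797450} = \left(-2363462\right) \frac{1}{797450} = - \frac{1181731}{398725}$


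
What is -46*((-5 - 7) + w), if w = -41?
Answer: 2438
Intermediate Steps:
-46*((-5 - 7) + w) = -46*((-5 - 7) - 41) = -46*(-12 - 41) = -46*(-53) = 2438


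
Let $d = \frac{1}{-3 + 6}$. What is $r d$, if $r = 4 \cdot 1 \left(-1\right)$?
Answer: $- \frac{4}{3} \approx -1.3333$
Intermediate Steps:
$d = \frac{1}{3} \approx 0.33333$
$r = -4$ ($r = 4 \left(-1\right) = -4$)
$r d = \left(-4\right) \frac{1}{3} = - \frac{4}{3}$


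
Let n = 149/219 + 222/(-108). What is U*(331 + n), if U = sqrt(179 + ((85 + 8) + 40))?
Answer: 433127*sqrt(78)/657 ≈ 5822.3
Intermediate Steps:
n = -1807/1314 (n = 149*(1/219) + 222*(-1/108) = 149/219 - 37/18 = -1807/1314 ≈ -1.3752)
U = 2*sqrt(78) (U = sqrt(179 + (93 + 40)) = sqrt(179 + 133) = sqrt(312) = 2*sqrt(78) ≈ 17.664)
U*(331 + n) = (2*sqrt(78))*(331 - 1807/1314) = (2*sqrt(78))*(433127/1314) = 433127*sqrt(78)/657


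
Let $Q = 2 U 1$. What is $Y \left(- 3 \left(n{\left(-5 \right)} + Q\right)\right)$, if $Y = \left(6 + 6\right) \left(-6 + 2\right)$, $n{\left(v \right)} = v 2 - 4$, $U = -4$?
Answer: $-3168$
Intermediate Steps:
$n{\left(v \right)} = -4 + 2 v$ ($n{\left(v \right)} = 2 v - 4 = -4 + 2 v$)
$Q = -8$ ($Q = 2 \left(-4\right) 1 = \left(-8\right) 1 = -8$)
$Y = -48$ ($Y = 12 \left(-4\right) = -48$)
$Y \left(- 3 \left(n{\left(-5 \right)} + Q\right)\right) = - 48 \left(- 3 \left(\left(-4 + 2 \left(-5\right)\right) - 8\right)\right) = - 48 \left(- 3 \left(\left(-4 - 10\right) - 8\right)\right) = - 48 \left(- 3 \left(-14 - 8\right)\right) = - 48 \left(\left(-3\right) \left(-22\right)\right) = \left(-48\right) 66 = -3168$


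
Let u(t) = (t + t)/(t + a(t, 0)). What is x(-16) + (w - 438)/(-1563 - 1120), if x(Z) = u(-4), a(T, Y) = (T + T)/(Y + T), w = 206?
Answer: 10964/2683 ≈ 4.0865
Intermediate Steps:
a(T, Y) = 2*T/(T + Y) (a(T, Y) = (2*T)/(T + Y) = 2*T/(T + Y))
u(t) = 2*t/(2 + t) (u(t) = (t + t)/(t + 2*t/(t + 0)) = (2*t)/(t + 2*t/t) = (2*t)/(t + 2) = (2*t)/(2 + t) = 2*t/(2 + t))
x(Z) = 4 (x(Z) = 2*(-4)/(2 - 4) = 2*(-4)/(-2) = 2*(-4)*(-½) = 4)
x(-16) + (w - 438)/(-1563 - 1120) = 4 + (206 - 438)/(-1563 - 1120) = 4 - 232/(-2683) = 4 - 232*(-1/2683) = 4 + 232/2683 = 10964/2683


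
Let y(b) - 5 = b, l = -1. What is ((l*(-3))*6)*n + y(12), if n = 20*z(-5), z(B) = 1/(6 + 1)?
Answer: 479/7 ≈ 68.429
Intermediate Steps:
z(B) = ⅐ (z(B) = 1/7 = ⅐)
y(b) = 5 + b
n = 20/7 (n = 20*(⅐) = 20/7 ≈ 2.8571)
((l*(-3))*6)*n + y(12) = (-1*(-3)*6)*(20/7) + (5 + 12) = (3*6)*(20/7) + 17 = 18*(20/7) + 17 = 360/7 + 17 = 479/7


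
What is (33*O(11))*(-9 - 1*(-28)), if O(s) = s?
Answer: 6897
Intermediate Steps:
(33*O(11))*(-9 - 1*(-28)) = (33*11)*(-9 - 1*(-28)) = 363*(-9 + 28) = 363*19 = 6897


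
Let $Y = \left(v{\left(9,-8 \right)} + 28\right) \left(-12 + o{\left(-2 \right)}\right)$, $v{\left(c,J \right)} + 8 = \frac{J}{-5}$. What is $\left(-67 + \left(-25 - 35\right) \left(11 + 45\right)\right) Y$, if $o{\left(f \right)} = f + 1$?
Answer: $\frac{4811508}{5} \approx 9.623 \cdot 10^{5}$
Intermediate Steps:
$v{\left(c,J \right)} = -8 - \frac{J}{5}$ ($v{\left(c,J \right)} = -8 + \frac{J}{-5} = -8 + J \left(- \frac{1}{5}\right) = -8 - \frac{J}{5}$)
$o{\left(f \right)} = 1 + f$
$Y = - \frac{1404}{5}$ ($Y = \left(\left(-8 - - \frac{8}{5}\right) + 28\right) \left(-12 + \left(1 - 2\right)\right) = \left(\left(-8 + \frac{8}{5}\right) + 28\right) \left(-12 - 1\right) = \left(- \frac{32}{5} + 28\right) \left(-13\right) = \frac{108}{5} \left(-13\right) = - \frac{1404}{5} \approx -280.8$)
$\left(-67 + \left(-25 - 35\right) \left(11 + 45\right)\right) Y = \left(-67 + \left(-25 - 35\right) \left(11 + 45\right)\right) \left(- \frac{1404}{5}\right) = \left(-67 - 3360\right) \left(- \frac{1404}{5}\right) = \left(-3427\right) \left(- \frac{1404}{5}\right) = \frac{4811508}{5}$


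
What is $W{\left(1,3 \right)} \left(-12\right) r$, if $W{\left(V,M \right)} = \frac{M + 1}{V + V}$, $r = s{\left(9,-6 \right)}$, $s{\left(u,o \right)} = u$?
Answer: $-216$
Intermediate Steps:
$r = 9$
$W{\left(V,M \right)} = \frac{1 + M}{2 V}$
$W{\left(1,3 \right)} \left(-12\right) r = \frac{1 + 3}{2 \cdot 1} \left(-12\right) 9 = \frac{1}{2} \cdot 1 \cdot 4 \left(-12\right) 9 = 2 \left(-12\right) 9 = \left(-24\right) 9 = -216$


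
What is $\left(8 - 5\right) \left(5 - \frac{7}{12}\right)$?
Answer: $\frac{53}{4} \approx 13.25$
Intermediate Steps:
$\left(8 - 5\right) \left(5 - \frac{7}{12}\right) = 3 \left(5 - \frac{7}{12}\right) = 3 \cdot \frac{53}{12} = \frac{53}{4}$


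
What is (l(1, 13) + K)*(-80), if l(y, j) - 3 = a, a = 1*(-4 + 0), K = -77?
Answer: 6240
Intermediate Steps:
a = -4 (a = 1*(-4) = -4)
l(y, j) = -1 (l(y, j) = 3 - 4 = -1)
(l(1, 13) + K)*(-80) = (-1 - 77)*(-80) = -78*(-80) = 6240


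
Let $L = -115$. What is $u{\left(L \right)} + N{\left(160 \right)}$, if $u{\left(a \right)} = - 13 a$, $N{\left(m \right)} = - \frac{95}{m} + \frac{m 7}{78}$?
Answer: $\frac{1882939}{1248} \approx 1508.8$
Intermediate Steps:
$N{\left(m \right)} = - \frac{95}{m} + \frac{7 m}{78}$ ($N{\left(m \right)} = - \frac{95}{m} + 7 m \frac{1}{78} = - \frac{95}{m} + \frac{7 m}{78}$)
$u{\left(L \right)} + N{\left(160 \right)} = \left(-13\right) \left(-115\right) + \left(- \frac{95}{160} + \frac{7}{78} \cdot 160\right) = 1495 + \left(\left(-95\right) \frac{1}{160} + \frac{560}{39}\right) = 1495 + \left(- \frac{19}{32} + \frac{560}{39}\right) = 1495 + \frac{17179}{1248} = \frac{1882939}{1248}$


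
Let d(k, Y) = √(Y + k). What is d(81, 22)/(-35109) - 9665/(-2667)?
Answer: 9665/2667 - √103/35109 ≈ 3.6236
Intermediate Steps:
d(81, 22)/(-35109) - 9665/(-2667) = √(22 + 81)/(-35109) - 9665/(-2667) = √103*(-1/35109) - 9665*(-1/2667) = -√103/35109 + 9665/2667 = 9665/2667 - √103/35109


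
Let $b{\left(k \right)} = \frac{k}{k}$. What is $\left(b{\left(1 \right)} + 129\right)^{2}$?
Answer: $16900$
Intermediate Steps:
$b{\left(k \right)} = 1$
$\left(b{\left(1 \right)} + 129\right)^{2} = \left(1 + 129\right)^{2} = 130^{2} = 16900$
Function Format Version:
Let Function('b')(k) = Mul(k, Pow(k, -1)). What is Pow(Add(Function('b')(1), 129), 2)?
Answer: 16900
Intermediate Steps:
Function('b')(k) = 1
Pow(Add(Function('b')(1), 129), 2) = Pow(Add(1, 129), 2) = Pow(130, 2) = 16900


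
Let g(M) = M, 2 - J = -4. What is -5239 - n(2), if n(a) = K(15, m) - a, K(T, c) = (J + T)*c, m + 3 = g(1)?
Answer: -5195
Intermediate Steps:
J = 6 (J = 2 - 1*(-4) = 2 + 4 = 6)
m = -2 (m = -3 + 1 = -2)
K(T, c) = c*(6 + T) (K(T, c) = (6 + T)*c = c*(6 + T))
n(a) = -42 - a (n(a) = -2*(6 + 15) - a = -2*21 - a = -42 - a)
-5239 - n(2) = -5239 - (-42 - 1*2) = -5239 - (-42 - 2) = -5239 - 1*(-44) = -5239 + 44 = -5195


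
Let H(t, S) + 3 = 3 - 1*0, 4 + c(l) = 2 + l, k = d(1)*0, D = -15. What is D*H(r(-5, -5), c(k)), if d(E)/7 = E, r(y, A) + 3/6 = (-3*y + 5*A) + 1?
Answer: 0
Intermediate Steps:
r(y, A) = ½ - 3*y + 5*A (r(y, A) = -½ + ((-3*y + 5*A) + 1) = -½ + (1 - 3*y + 5*A) = ½ - 3*y + 5*A)
d(E) = 7*E
k = 0 (k = (7*1)*0 = 7*0 = 0)
c(l) = -2 + l (c(l) = -4 + (2 + l) = -2 + l)
H(t, S) = 0 (H(t, S) = -3 + (3 - 1*0) = -3 + (3 + 0) = -3 + 3 = 0)
D*H(r(-5, -5), c(k)) = -15*0 = 0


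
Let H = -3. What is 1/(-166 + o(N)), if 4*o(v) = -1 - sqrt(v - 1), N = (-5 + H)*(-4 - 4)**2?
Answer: -70/11651 + 6*I*sqrt(57)/221369 ≈ -0.0060081 + 0.00020463*I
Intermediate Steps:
N = -512 (N = (-5 - 3)*(-4 - 4)**2 = -8*(-8)**2 = -8*64 = -512)
o(v) = -1/4 - sqrt(-1 + v)/4 (o(v) = (-1 - sqrt(v - 1))/4 = (-1 - sqrt(-1 + v))/4 = -1/4 - sqrt(-1 + v)/4)
1/(-166 + o(N)) = 1/(-166 + (-1/4 - sqrt(-1 - 512)/4)) = 1/(-166 + (-1/4 - 3*I*sqrt(57)/4)) = 1/(-665/4 - 3*I*sqrt(57)/4)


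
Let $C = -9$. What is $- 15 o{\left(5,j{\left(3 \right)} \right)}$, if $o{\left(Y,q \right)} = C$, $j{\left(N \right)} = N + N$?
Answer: $135$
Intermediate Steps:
$j{\left(N \right)} = 2 N$
$o{\left(Y,q \right)} = -9$
$- 15 o{\left(5,j{\left(3 \right)} \right)} = \left(-15\right) \left(-9\right) = 135$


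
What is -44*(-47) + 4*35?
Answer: 2208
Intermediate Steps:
-44*(-47) + 4*35 = 2068 + 140 = 2208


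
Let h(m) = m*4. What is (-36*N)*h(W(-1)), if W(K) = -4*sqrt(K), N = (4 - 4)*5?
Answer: 0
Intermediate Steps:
N = 0 (N = 0*5 = 0)
h(m) = 4*m
(-36*N)*h(W(-1)) = (-36*0)*(4*(-4*I)) = 0*(4*(-4*I)) = 0*(-16*I) = 0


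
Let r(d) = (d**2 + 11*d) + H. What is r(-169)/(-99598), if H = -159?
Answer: -1397/5242 ≈ -0.26650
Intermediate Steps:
r(d) = -159 + d**2 + 11*d (r(d) = (d**2 + 11*d) - 159 = -159 + d**2 + 11*d)
r(-169)/(-99598) = (-159 + (-169)**2 + 11*(-169))/(-99598) = (-159 + 28561 - 1859)*(-1/99598) = 26543*(-1/99598) = -1397/5242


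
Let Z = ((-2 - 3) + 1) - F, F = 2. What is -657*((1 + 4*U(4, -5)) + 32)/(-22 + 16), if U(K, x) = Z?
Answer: 1971/2 ≈ 985.50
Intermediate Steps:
Z = -6 (Z = ((-2 - 3) + 1) - 1*2 = (-5 + 1) - 2 = -4 - 2 = -6)
U(K, x) = -6
-657*((1 + 4*U(4, -5)) + 32)/(-22 + 16) = -657*((1 + 4*(-6)) + 32)/(-22 + 16) = -657*((1 - 24) + 32)/(-6) = -657*(-23 + 32)*(-1)/6 = -5913*(-1)/6 = -657*(-3/2) = 1971/2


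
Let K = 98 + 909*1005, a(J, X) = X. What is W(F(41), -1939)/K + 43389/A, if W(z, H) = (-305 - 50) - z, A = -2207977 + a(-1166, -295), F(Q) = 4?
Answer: -40434825775/2017572254896 ≈ -0.020041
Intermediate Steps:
A = -2208272 (A = -2207977 - 295 = -2208272)
K = 913643 (K = 98 + 913545 = 913643)
W(z, H) = -355 - z
W(F(41), -1939)/K + 43389/A = (-355 - 1*4)/913643 + 43389/(-2208272) = (-355 - 4)*(1/913643) + 43389*(-1/2208272) = -359*1/913643 - 43389/2208272 = -359/913643 - 43389/2208272 = -40434825775/2017572254896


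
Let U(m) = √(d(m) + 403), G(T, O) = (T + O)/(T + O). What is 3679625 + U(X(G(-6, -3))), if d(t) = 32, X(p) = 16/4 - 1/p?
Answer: 3679625 + √435 ≈ 3.6796e+6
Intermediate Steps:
G(T, O) = 1 (G(T, O) = (O + T)/(O + T) = 1)
X(p) = 4 - 1/p (X(p) = 16*(¼) - 1/p = 4 - 1/p)
U(m) = √435 (U(m) = √(32 + 403) = √435)
3679625 + U(X(G(-6, -3))) = 3679625 + √435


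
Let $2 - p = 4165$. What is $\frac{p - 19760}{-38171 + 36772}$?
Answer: $\frac{23923}{1399} \approx 17.1$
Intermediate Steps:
$p = -4163$ ($p = 2 - 4165 = -4163$)
$\frac{p - 19760}{-38171 + 36772} = \frac{-4163 - 19760}{-38171 + 36772} = - \frac{23923}{-1399} = \left(-23923\right) \left(- \frac{1}{1399}\right) = \frac{23923}{1399}$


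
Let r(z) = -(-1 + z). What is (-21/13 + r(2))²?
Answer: 1156/169 ≈ 6.8402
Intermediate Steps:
r(z) = 1 - z
(-21/13 + r(2))² = (-21/13 + (1 - 1*2))² = (-21*1/13 + (1 - 2))² = (-21/13 - 1)² = (-34/13)² = 1156/169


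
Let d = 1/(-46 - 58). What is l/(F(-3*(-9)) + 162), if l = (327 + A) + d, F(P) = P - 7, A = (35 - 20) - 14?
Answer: 4873/2704 ≈ 1.8021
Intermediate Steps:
d = -1/104 (d = 1/(-104) = -1/104 ≈ -0.0096154)
A = 1 (A = 15 - 14 = 1)
F(P) = -7 + P
l = 34111/104 (l = (327 + 1) - 1/104 = 328 - 1/104 = 34111/104 ≈ 327.99)
l/(F(-3*(-9)) + 162) = 34111/(104*((-7 - 3*(-9)) + 162)) = 34111/(104*((-7 + 27) + 162)) = 34111/(104*(20 + 162)) = (34111/104)/182 = (34111/104)*(1/182) = 4873/2704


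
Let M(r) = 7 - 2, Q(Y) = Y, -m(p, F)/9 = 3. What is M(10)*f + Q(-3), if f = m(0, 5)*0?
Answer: -3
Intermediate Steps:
m(p, F) = -27 (m(p, F) = -9*3 = -27)
M(r) = 5
f = 0 (f = -27*0 = 0)
M(10)*f + Q(-3) = 5*0 - 3 = 0 - 3 = -3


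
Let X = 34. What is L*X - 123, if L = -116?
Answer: -4067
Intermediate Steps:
L*X - 123 = -116*34 - 123 = -3944 - 123 = -4067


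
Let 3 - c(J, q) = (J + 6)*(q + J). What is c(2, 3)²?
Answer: 1369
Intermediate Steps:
c(J, q) = 3 - (6 + J)*(J + q) (c(J, q) = 3 - (J + 6)*(q + J) = 3 - (6 + J)*(J + q))
c(2, 3)² = (3 - 1*2² - 6*2 - 6*3 - 1*2*3)² = (3 - 1*4 - 12 - 18 - 6)² = (3 - 4 - 12 - 18 - 6)² = (-37)² = 1369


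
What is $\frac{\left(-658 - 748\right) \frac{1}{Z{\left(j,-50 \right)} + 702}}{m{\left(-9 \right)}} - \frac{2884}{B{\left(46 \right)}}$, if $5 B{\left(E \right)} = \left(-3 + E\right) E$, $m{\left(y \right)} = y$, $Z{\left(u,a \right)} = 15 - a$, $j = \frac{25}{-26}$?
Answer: $- \frac{48380096}{6827067} \approx -7.0865$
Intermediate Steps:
$j = - \frac{25}{26}$ ($j = 25 \left(- \frac{1}{26}\right) = - \frac{25}{26} \approx -0.96154$)
$B{\left(E \right)} = \frac{E \left(-3 + E\right)}{5}$ ($B{\left(E \right)} = \frac{\left(-3 + E\right) E}{5} = \frac{E \left(-3 + E\right)}{5}$)
$\frac{\left(-658 - 748\right) \frac{1}{Z{\left(j,-50 \right)} + 702}}{m{\left(-9 \right)}} - \frac{2884}{B{\left(46 \right)}} = \frac{\left(-658 - 748\right) \frac{1}{\left(15 - -50\right) + 702}}{-9} - \frac{2884}{\frac{1}{5} \cdot 46 \left(-3 + 46\right)} = - \frac{1406}{\left(15 + 50\right) + 702} \left(- \frac{1}{9}\right) - \frac{2884}{\frac{1}{5} \cdot 46 \cdot 43} = - \frac{1406}{65 + 702} \left(- \frac{1}{9}\right) - \frac{2884}{\frac{1978}{5}} = - \frac{1406}{767} \left(- \frac{1}{9}\right) - \frac{7210}{989} = \left(-1406\right) \frac{1}{767} \left(- \frac{1}{9}\right) - \frac{7210}{989} = \left(- \frac{1406}{767}\right) \left(- \frac{1}{9}\right) - \frac{7210}{989} = \frac{1406}{6903} - \frac{7210}{989} = - \frac{48380096}{6827067}$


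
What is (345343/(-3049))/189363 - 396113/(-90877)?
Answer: 228671502476120/52469452379199 ≈ 4.3582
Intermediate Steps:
(345343/(-3049))/189363 - 396113/(-90877) = (345343*(-1/3049))*(1/189363) - 396113*(-1/90877) = -345343/3049*1/189363 + 396113/90877 = -345343/577367787 + 396113/90877 = 228671502476120/52469452379199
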